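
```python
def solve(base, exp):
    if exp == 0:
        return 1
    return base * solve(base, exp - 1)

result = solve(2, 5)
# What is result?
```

solve(2, 5) = 2 * 2 * 2 * 2 * 2 = 32

Answer: 32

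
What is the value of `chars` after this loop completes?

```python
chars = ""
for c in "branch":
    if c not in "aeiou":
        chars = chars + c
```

Remove vowels from 'branch'
`chars` takes the values: "" → "b" → "br" → "brn" → "brnc" → "brnch"

Answer: "brnch"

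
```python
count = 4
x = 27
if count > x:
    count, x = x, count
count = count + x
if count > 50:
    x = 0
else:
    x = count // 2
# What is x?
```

Trace:
`count = 4` → count = 4
`x = 27` → x = 27
`if count > x: ...` → count > x is False → no variable changes
`count = count + x` → count = 31
`if count > 50: ...` → count > 50 is False, take else branch → x = 15
So x = 15

Answer: 15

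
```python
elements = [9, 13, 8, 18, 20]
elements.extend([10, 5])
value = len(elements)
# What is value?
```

Trace:
`elements = [9, 13, 8, 18, 20]` → elements = [9, 13, 8, 18, 20]
`elements.extend([10, 5])` → elements = [9, 13, 8, 18, 20, 10, 5]
`value = len(elements)` → value = 7
So value = 7

Answer: 7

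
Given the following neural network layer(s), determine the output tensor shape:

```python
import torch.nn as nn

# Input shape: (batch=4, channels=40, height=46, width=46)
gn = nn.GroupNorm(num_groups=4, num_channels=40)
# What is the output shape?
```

Input: (4, 40, 46, 46) -> Output: (4, 40, 46, 46)

Answer: (4, 40, 46, 46)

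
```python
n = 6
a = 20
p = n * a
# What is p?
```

Trace:
`n = 6` → n = 6
`a = 20` → a = 20
`p = n * a` → p = 120
So p = 120

Answer: 120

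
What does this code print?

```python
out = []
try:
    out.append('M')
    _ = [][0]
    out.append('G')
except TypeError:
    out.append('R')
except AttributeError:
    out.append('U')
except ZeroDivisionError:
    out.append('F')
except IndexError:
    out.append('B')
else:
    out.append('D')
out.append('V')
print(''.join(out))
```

Execution trace: 'M' (try body) → 'B' (except IndexError) → 'V' (after the try/except). Output: MBV

Answer: MBV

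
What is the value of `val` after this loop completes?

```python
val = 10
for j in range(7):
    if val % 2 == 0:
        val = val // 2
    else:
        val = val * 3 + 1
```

Collatz-style transformation from 10
`val` takes the values: 10 → 5 → 16 → 8 → 4 → 2 → 1 → 4

Answer: 4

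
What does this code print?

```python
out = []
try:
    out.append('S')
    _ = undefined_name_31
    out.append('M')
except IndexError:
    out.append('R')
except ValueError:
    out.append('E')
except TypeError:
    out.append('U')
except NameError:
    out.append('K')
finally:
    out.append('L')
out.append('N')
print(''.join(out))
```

Execution trace: 'S' (try body) → 'K' (except NameError) → 'L' (finally) → 'N' (after the try/except). Output: SKLN

Answer: SKLN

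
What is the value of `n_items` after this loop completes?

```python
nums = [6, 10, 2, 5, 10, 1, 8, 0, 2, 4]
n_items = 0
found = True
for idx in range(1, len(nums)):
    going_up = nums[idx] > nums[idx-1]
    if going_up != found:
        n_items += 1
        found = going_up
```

Count direction changes in [6, 10, 2, 5, 10, 1, 8, 0, 2, 4]
`n_items` takes the values: 0 → 1 → 2 → 3 → 4 → 5 → 6

Answer: 6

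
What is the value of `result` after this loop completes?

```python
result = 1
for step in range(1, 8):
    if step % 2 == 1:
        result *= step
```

Product of odd numbers 1 to 7
`result` takes the values: 1 → 3 → 15 → 105

Answer: 105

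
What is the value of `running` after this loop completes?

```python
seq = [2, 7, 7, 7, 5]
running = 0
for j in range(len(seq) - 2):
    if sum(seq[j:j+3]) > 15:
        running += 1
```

Count windows with sum > 15
`running` takes the values: 0 → 1 → 2 → 3

Answer: 3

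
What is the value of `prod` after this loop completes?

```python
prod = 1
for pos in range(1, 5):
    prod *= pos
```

4! = 24
`prod` takes the values: 1 → 2 → 6 → 24

Answer: 24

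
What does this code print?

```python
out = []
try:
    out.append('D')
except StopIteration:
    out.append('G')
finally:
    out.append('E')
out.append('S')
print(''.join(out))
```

Execution trace: 'D' (try body, no exception) → 'E' (finally) → 'S' (after the try/except). Output: DES

Answer: DES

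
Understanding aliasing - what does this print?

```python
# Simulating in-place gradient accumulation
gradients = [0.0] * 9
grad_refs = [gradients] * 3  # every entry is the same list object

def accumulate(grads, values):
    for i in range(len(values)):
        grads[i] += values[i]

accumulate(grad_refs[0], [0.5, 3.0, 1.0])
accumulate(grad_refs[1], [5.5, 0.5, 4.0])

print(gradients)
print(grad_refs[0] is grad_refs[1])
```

Key concept: gradient accumulation aliasing.
Step by step:
`gradients = [0.0] * 9` → gradients = [0.0, 0.0, 0.0, 0.0, 0.0, 0.0, 0.0, 0.0, 0.0]
`grad_refs = [gradients] * 3` → grad_refs = [[0.0, 0.0, 0.0, 0.0, 0.0, 0.0, 0.0, 0.0, 0.0], [0.0, 0.0, 0.0, 0.0, 0.0, 0.0, 0.0, 0.0, 0.0], [0.0, 0.0, 0.0, 0.0, 0.0, 0.0, 0.0, 0.0, 0.0]]
`accumulate(grad_refs[0], [0.5, 3.0, 1.0])` → gradients = [0.5, 3.0, 1.0, 0.0, 0.0, 0.0, 0.0, 0.0, 0.0]; grad_refs = [[0.5, 3.0, 1.0, 0.0, 0.0, 0.0, 0.0, 0.0, 0.0], [0.5, 3.0, 1.0, 0.0, 0.0, 0.0, 0.0, 0.0, 0.0], [0.5, 3.0, 1.0, 0.0, 0.0, 0.0, 0.0, 0.0, 0.0]]
`accumulate(grad_refs[1], [5.5, 0.5, 4.0])` → gradients = [6.0, 3.5, 5.0, 0.0, 0.0, 0.0, 0.0, 0.0, 0.0]; grad_refs = [[6.0, 3.5, 5.0, 0.0, 0.0, 0.0, 0.0, 0.0, 0.0], [6.0, 3.5, 5.0, 0.0, 0.0, 0.0, 0.0, 0.0, 0.0], [6.0, 3.5, 5.0, 0.0, 0.0, 0.0, 0.0, 0.0, 0.0]]
`print(gradients)` → prints [6.0, 3.5, 5.0, 0.0, 0.0, 0.0, 0.0, 0.0, 0.0]
`print(grad_refs[0] is grad_refs[1])` → prints True

Answer:
[6.0, 3.5, 5.0, 0.0, 0.0, 0.0, 0.0, 0.0, 0.0]
True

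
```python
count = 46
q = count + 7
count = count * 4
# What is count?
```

Trace:
`count = 46` → count = 46
`q = count + 7` → q = 53
`count = count * 4` → count = 184
So count = 184

Answer: 184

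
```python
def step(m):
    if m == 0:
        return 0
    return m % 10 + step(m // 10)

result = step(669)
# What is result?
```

Sum of digits of 669: 9 + 6 + 6 = 21

Answer: 21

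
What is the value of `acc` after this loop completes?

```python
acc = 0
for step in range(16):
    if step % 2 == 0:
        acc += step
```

Sum of even numbers 0 to 15
`acc` takes the values: 0 → 2 → 6 → 12 → 20 → 30 → 42 → 56

Answer: 56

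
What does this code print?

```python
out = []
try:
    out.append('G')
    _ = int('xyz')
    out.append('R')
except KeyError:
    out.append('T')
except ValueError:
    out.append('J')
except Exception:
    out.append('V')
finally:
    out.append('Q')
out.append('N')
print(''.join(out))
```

Execution trace: 'G' (try body) → 'J' (except ValueError) → 'Q' (finally) → 'N' (after the try/except). Output: GJQN

Answer: GJQN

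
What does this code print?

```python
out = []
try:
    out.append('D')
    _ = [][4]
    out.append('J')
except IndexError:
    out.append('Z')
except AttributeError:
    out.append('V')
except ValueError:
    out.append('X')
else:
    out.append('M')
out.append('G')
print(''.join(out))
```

Execution trace: 'D' (try body) → 'Z' (except IndexError) → 'G' (after the try/except). Output: DZG

Answer: DZG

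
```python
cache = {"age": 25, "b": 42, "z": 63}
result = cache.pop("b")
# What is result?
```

Trace:
`cache = {"age": 25, "b": 42, "z": 63}` → cache = {'age': 25, 'b': 42, 'z': 63}
`result = cache.pop("b")` → cache = {'age': 25, 'z': 63}; result = 42
So result = 42

Answer: 42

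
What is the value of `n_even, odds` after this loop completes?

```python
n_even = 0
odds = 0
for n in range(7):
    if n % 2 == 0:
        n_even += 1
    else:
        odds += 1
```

Count evens and odds in range(7)
`n_even, odds` takes the values: (0, 0) → (1, 0) → (1, 1) → (2, 1) → (2, 2) → (3, 2) → (3, 3) → (4, 3)

Answer: 4, 3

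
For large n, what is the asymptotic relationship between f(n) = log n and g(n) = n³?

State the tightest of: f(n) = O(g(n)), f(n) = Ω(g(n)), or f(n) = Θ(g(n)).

log n vs n³: f(n) = O(g(n)) but not Ω(g(n)) — n³ grows strictly faster than log n.

Answer: f(n) = O(g(n)) but not Ω(g(n)) — n³ grows strictly faster than log n.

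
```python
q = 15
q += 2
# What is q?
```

Trace:
`q = 15` → q = 15
`q += 2` → q = 17
So q = 17

Answer: 17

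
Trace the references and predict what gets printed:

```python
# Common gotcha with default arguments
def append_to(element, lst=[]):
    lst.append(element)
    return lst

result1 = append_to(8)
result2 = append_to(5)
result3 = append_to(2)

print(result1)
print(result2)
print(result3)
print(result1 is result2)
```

Key concept: mutable default argument gotcha.
Step by step:
`result1 = append_to(8)` → result1 = [8]
`result2 = append_to(5)` → result1 = [8, 5] (same object as result2); result2 = [8, 5] (same object as result1)
`result3 = append_to(2)` → result1 = [8, 5, 2] (same object as result2, result3); result2 = [8, 5, 2] (same object as result1, result3); result3 = [8, 5, 2] (same object as result1, result2)
`print(result1)` → prints [8, 5, 2]
`print(result2)` → prints [8, 5, 2]
`print(result3)` → prints [8, 5, 2]
`print(result1 is result2)` → prints True

Answer:
[8, 5, 2]
[8, 5, 2]
[8, 5, 2]
True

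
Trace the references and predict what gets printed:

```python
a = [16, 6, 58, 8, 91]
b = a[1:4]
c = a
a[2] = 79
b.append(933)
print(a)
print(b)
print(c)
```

Key concept: slice vs alias.
Step by step:
`a = [16, 6, 58, 8, 91]` → a = [16, 6, 58, 8, 91]
`b = a[1:4]` → b = [6, 58, 8]
`c = a` → c = [16, 6, 58, 8, 91] (same object as a)
`a[2] = 79` → a = [16, 6, 79, 8, 91] (same object as c); c = [16, 6, 79, 8, 91] (same object as a)
`b.append(933)` → b = [6, 58, 8, 933]
`print(a)` → prints [16, 6, 79, 8, 91]
`print(b)` → prints [6, 58, 8, 933]
`print(c)` → prints [16, 6, 79, 8, 91]

Answer:
[16, 6, 79, 8, 91]
[6, 58, 8, 933]
[16, 6, 79, 8, 91]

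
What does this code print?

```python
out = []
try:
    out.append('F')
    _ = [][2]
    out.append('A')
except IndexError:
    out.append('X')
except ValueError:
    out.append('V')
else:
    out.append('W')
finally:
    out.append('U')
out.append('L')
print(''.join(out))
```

Execution trace: 'F' (try body) → 'X' (except IndexError) → 'U' (finally) → 'L' (after the try/except). Output: FXUL

Answer: FXUL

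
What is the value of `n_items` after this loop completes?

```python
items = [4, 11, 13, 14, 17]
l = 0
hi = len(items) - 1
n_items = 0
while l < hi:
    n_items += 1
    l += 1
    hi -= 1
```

Iterations until pointers meet (list length 5)
`n_items` takes the values: 0 → 1 → 2

Answer: 2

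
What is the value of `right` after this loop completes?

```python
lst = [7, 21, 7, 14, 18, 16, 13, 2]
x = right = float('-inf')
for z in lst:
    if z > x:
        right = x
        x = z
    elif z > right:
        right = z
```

Second largest (with repeats) in [7, 21, 7, 14, 18, 16, 13, 2]
`right` takes the values: -inf → 7 → 14 → 18

Answer: 18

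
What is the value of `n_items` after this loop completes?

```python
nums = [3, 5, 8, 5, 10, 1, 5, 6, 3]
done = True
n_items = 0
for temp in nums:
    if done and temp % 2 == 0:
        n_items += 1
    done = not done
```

Count even values at even positions
`n_items` takes the values: 0 → 1 → 2

Answer: 2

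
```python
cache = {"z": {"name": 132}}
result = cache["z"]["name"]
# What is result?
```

Trace:
`cache = {"z": {"name": 132}}` → cache = {'z': {'name': 132}}
`result = cache["z"]["name"]` → result = 132
So result = 132

Answer: 132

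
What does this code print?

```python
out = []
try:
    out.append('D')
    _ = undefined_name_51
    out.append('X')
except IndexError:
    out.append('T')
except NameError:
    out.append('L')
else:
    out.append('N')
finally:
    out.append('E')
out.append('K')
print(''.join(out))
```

Execution trace: 'D' (try body) → 'L' (except NameError) → 'E' (finally) → 'K' (after the try/except). Output: DLEK

Answer: DLEK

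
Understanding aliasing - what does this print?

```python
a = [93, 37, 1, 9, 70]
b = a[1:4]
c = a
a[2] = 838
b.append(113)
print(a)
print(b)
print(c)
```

Key concept: slice vs alias.
Step by step:
`a = [93, 37, 1, 9, 70]` → a = [93, 37, 1, 9, 70]
`b = a[1:4]` → b = [37, 1, 9]
`c = a` → c = [93, 37, 1, 9, 70] (same object as a)
`a[2] = 838` → a = [93, 37, 838, 9, 70] (same object as c); c = [93, 37, 838, 9, 70] (same object as a)
`b.append(113)` → b = [37, 1, 9, 113]
`print(a)` → prints [93, 37, 838, 9, 70]
`print(b)` → prints [37, 1, 9, 113]
`print(c)` → prints [93, 37, 838, 9, 70]

Answer:
[93, 37, 838, 9, 70]
[37, 1, 9, 113]
[93, 37, 838, 9, 70]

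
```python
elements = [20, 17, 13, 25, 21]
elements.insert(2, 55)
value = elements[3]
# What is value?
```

Trace:
`elements = [20, 17, 13, 25, 21]` → elements = [20, 17, 13, 25, 21]
`elements.insert(2, 55)` → elements = [20, 17, 55, 13, 25, 21]
`value = elements[3]` → value = 13
So value = 13

Answer: 13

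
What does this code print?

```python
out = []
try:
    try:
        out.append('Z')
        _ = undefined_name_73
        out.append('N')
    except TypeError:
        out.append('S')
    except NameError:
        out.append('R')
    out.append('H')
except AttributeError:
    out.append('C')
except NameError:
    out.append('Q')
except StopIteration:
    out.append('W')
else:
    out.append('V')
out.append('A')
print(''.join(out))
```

Execution trace: 'Z' (inner try body) → 'R' (inner except NameError) → 'H' (try body, no exception) → 'V' (else) → 'A' (after the try/except). Output: ZRHVA

Answer: ZRHVA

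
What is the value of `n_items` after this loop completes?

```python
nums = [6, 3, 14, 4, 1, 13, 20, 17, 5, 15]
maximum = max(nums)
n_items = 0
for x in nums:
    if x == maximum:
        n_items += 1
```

Count of max value 20 in [6, 3, 14, 4, 1, 13, 20, 17, 5, 15]
`n_items` takes the values: 0 → 1

Answer: 1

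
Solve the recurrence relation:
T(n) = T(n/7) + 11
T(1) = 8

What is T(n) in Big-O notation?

Each step divides n by 7 and adds 11. After log_7(n) steps we reach T(1)=8. So T(n) = 11·log_7(n) + 8 = O(log n).

Answer: O(log n)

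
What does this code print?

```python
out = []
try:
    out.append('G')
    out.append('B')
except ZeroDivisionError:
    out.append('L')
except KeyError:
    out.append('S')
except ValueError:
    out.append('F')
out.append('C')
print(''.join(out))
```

Execution trace: 'G' (try body) → 'B' (try body, no exception) → 'C' (after the try/except). Output: GBC

Answer: GBC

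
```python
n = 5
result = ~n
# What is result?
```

Trace:
`n = 5` → n = 5
`result = ~n` → result = -6
So result = -6

Answer: -6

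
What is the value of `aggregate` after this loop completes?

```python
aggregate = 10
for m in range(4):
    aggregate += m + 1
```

Start at 10, add 1 to 4 = 20
`aggregate` takes the values: 10 → 11 → 13 → 16 → 20

Answer: 20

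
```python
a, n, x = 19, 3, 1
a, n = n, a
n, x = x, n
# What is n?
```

Trace:
`a, n, x = 19, 3, 1` → a = 19; n = 3; x = 1
`a, n = n, a` → a = 3; n = 19
`n, x = x, n` → n = 1; x = 19
So n = 1

Answer: 1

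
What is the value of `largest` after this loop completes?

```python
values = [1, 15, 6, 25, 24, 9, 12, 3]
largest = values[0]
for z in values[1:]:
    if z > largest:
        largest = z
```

Maximum of [1, 15, 6, 25, 24, 9, 12, 3]
`largest` takes the values: 1 → 15 → 25

Answer: 25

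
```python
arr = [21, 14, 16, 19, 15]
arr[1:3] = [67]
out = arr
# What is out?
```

Trace:
`arr = [21, 14, 16, 19, 15]` → arr = [21, 14, 16, 19, 15]
`arr[1:3] = [67]` → arr = [21, 67, 19, 15]
`out = arr` → out = [21, 67, 19, 15]
So out = [21, 67, 19, 15]

Answer: [21, 67, 19, 15]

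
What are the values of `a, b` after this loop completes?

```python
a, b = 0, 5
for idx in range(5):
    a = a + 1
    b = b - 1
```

a goes 0→5, b goes 5→0
`a, b` takes the values: (0, 5) → (1, 5) → (1, 4) → (2, 4) → (2, 3) → (3, 3) → (3, 2) → (4, 2) → (4, 1) → (5, 1) → (5, 0)

Answer: 5, 0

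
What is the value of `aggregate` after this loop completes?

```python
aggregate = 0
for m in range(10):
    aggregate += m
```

Sum of 0 to 9 = 45
`aggregate` takes the values: 0 → 1 → 3 → 6 → 10 → 15 → 21 → 28 → 36 → 45

Answer: 45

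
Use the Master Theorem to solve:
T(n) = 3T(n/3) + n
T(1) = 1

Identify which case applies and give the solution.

a=3, b=3, f(n)=n. log_3(3) = 1. Since c=1 = 1, Case 2 applies: T(n) = Θ(n^log_b(a) · log n) = O(n log n).

Answer: O(n log n) - Case 2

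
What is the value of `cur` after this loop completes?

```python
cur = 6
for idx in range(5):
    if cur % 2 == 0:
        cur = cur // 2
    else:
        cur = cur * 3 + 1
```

Collatz-style transformation from 6
`cur` takes the values: 6 → 3 → 10 → 5 → 16 → 8

Answer: 8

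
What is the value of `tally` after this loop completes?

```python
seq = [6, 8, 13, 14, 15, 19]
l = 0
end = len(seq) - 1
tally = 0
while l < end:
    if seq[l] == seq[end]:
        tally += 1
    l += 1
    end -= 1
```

Count matching pairs from ends
`tally` takes the values: 0

Answer: 0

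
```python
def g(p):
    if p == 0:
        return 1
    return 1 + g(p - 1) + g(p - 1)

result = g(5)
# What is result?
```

g(p) = 1 + 2·g(p-1), g(0)=1. Closed form: (1+1)·2^5 - 1 = 63.

Answer: 63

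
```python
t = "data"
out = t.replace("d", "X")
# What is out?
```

Trace:
`t = "data"` → t = 'data'
`out = t.replace("d", "X")` → out = 'Xata'
So out = 'Xata'

Answer: 'Xata'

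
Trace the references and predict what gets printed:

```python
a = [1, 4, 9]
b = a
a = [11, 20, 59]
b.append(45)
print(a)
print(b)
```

Key concept: rebinding vs mutation: a is rebound to a new list, b still points at the original.
Step by step:
`a = [1, 4, 9]` → a = [1, 4, 9]
`b = a` → b = [1, 4, 9] (same object as a)
`a = [11, 20, 59]` → a = [11, 20, 59]
`b.append(45)` → b = [1, 4, 9, 45]
`print(a)` → prints [11, 20, 59]
`print(b)` → prints [1, 4, 9, 45]

Answer:
[11, 20, 59]
[1, 4, 9, 45]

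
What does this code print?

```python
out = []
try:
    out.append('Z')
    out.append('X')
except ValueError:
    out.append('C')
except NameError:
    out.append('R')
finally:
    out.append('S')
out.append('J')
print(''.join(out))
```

Execution trace: 'Z' (try body) → 'X' (try body, no exception) → 'S' (finally) → 'J' (after the try/except). Output: ZXSJ

Answer: ZXSJ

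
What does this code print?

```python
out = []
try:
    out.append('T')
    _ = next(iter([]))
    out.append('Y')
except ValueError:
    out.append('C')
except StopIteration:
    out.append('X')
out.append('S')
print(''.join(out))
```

Execution trace: 'T' (try body) → 'X' (except StopIteration) → 'S' (after the try/except). Output: TXS

Answer: TXS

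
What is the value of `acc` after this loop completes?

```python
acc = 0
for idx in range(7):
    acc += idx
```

Sum of 0 to 6 = 21
`acc` takes the values: 0 → 1 → 3 → 6 → 10 → 15 → 21

Answer: 21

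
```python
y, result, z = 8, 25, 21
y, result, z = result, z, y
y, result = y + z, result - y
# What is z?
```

Trace:
`y, result, z = 8, 25, 21` → y = 8; result = 25; z = 21
`y, result, z = result, z, y` → y = 25; result = 21; z = 8
`y, result = y + z, result - y` → y = 33; result = -4
So z = 8

Answer: 8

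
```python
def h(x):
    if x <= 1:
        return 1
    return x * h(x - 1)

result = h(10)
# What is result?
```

h(10) = 10 * 9 * 8 * 7 * 6 * 5 * 4 * 3 * 2 * 1 = 3628800

Answer: 3628800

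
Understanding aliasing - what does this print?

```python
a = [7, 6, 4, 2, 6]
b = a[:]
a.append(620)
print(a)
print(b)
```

Key concept: slice [:] creates copy.
Step by step:
`a = [7, 6, 4, 2, 6]` → a = [7, 6, 4, 2, 6]
`b = a[:]` → b = [7, 6, 4, 2, 6]
`a.append(620)` → a = [7, 6, 4, 2, 6, 620]
`print(a)` → prints [7, 6, 4, 2, 6, 620]
`print(b)` → prints [7, 6, 4, 2, 6]

Answer:
[7, 6, 4, 2, 6, 620]
[7, 6, 4, 2, 6]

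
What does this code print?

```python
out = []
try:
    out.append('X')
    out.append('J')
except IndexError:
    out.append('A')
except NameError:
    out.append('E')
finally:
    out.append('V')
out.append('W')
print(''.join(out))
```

Execution trace: 'X' (try body) → 'J' (try body, no exception) → 'V' (finally) → 'W' (after the try/except). Output: XJVW

Answer: XJVW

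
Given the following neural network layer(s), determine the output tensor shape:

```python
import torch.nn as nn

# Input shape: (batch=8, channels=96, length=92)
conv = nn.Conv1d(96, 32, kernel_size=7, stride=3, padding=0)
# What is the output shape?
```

Input: (8, 96, 92) -> Output: (8, 32, 29)

Answer: (8, 32, 29)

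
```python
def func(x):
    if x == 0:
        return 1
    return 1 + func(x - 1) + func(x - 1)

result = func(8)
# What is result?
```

func(x) = 1 + 2·func(x-1), func(0)=1. Closed form: (1+1)·2^8 - 1 = 511.

Answer: 511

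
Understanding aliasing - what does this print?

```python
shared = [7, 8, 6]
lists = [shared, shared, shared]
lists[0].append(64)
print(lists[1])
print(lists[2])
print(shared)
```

Key concept: list of same reference.
Step by step:
`shared = [7, 8, 6]` → shared = [7, 8, 6]
`lists = [shared, shared, shared]` → lists = [[7, 8, 6], [7, 8, 6], [7, 8, 6]]
`lists[0].append(64)` → shared = [7, 8, 6, 64]; lists = [[7, 8, 6, 64], [7, 8, 6, 64], [7, 8, 6, 64]]
`print(lists[1])` → prints [7, 8, 6, 64]
`print(lists[2])` → prints [7, 8, 6, 64]
`print(shared)` → prints [7, 8, 6, 64]

Answer:
[7, 8, 6, 64]
[7, 8, 6, 64]
[7, 8, 6, 64]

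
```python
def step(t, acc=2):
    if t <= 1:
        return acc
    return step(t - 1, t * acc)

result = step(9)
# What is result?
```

Accumulator trace (n, acc): (9, 2) -> (8, 18) -> (7, 144) -> (6, 1008) -> (5, 6048) -> (4, 30240) -> (3, 120960) -> (2, 362880) -> (1, 725760) -> return 725760

Answer: 725760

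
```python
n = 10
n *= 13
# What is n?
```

Trace:
`n = 10` → n = 10
`n *= 13` → n = 130
So n = 130

Answer: 130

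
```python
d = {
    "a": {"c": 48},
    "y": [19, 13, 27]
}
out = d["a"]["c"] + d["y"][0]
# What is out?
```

Trace:
`d = { ...` → d = {'a': {'c': 48}, 'y': [19, 13, 27]}
`out = d["a"]["c"] + d["y"][0]` → out = 67
So out = 67

Answer: 67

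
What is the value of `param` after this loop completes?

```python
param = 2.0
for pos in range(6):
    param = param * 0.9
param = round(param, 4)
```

Exponential decay: 2.0 * 0.9^6
`param` takes the values: 2.0 → 1.8 → 1.62 → 1.458 → 1.3122 → 1.18098 → 1.062882 → 1.0629

Answer: 1.0629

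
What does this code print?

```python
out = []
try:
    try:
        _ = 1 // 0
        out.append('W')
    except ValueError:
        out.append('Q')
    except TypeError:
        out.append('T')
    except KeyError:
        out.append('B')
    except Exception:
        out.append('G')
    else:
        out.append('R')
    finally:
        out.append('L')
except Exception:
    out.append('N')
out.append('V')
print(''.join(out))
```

Execution trace: 'G' (inner except Exception) → 'L' (inner finally) → 'V' (after the try/except). Output: GLV

Answer: GLV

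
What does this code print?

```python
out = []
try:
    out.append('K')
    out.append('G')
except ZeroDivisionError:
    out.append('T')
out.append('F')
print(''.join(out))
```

Execution trace: 'K' (try body) → 'G' (try body, no exception) → 'F' (after the try/except). Output: KGF

Answer: KGF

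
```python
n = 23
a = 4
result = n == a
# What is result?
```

Trace:
`n = 23` → n = 23
`a = 4` → a = 4
`result = n == a` → result = False
So result = False

Answer: False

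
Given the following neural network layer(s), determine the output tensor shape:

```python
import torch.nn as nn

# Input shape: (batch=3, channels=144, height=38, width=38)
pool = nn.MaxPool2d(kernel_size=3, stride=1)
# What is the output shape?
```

Input: (3, 144, 38, 38) -> Output: (3, 144, 36, 36)

Answer: (3, 144, 36, 36)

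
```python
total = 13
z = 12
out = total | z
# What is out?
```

Trace:
`total = 13` → total = 13
`z = 12` → z = 12
`out = total | z` → out = 13
So out = 13

Answer: 13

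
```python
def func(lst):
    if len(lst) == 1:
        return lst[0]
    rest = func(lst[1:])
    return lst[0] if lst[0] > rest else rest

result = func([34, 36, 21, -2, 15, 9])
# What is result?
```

Recursive max over [34, 36, 21, -2, 15, 9] = 36

Answer: 36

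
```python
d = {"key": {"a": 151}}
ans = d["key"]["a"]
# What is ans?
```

Trace:
`d = {"key": {"a": 151}}` → d = {'key': {'a': 151}}
`ans = d["key"]["a"]` → ans = 151
So ans = 151

Answer: 151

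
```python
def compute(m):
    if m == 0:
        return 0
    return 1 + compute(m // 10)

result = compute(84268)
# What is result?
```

Count of digits of 84268: 5

Answer: 5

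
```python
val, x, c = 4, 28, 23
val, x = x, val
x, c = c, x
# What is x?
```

Trace:
`val, x, c = 4, 28, 23` → val = 4; x = 28; c = 23
`val, x = x, val` → val = 28; x = 4
`x, c = c, x` → x = 23; c = 4
So x = 23

Answer: 23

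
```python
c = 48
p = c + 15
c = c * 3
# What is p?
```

Trace:
`c = 48` → c = 48
`p = c + 15` → p = 63
`c = c * 3` → c = 144
So p = 63

Answer: 63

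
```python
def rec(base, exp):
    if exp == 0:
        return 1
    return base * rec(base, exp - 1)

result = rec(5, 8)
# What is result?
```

rec(5, 8) = 5 * 5 * 5 * 5 * 5 * 5 * 5 * 5 = 390625

Answer: 390625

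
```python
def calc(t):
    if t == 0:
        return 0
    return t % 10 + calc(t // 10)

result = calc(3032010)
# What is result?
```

Sum of digits of 3032010: 0 + 1 + 0 + 2 + 3 + 0 + 3 = 9

Answer: 9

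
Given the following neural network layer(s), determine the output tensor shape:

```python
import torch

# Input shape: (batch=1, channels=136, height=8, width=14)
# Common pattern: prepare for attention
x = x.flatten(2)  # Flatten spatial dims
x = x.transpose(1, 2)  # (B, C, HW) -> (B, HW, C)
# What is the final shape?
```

Input: (1, 136, 8, 14) -> after flatten(2): (1, 136, 112) -> Output: (1, 112, 136)

Answer: (1, 112, 136)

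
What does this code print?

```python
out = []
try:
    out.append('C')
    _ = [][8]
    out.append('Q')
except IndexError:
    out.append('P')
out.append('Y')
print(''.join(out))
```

Execution trace: 'C' (try body) → 'P' (except IndexError) → 'Y' (after the try/except). Output: CPY

Answer: CPY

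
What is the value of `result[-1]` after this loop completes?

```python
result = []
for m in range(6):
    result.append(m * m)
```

Last element of squares 0 to 5
`result` takes the values: [] → [0] → [0, 1] → [0, 1, 4] → [0, 1, 4, 9] → [0, 1, 4, 9, 16] → [0, 1, 4, 9, 16, 25]
So `result[-1]` = 25

Answer: 25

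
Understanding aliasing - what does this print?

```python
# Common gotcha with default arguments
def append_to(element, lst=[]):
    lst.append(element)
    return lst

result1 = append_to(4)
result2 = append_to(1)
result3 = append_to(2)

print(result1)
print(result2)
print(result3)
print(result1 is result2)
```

Key concept: mutable default argument gotcha.
Step by step:
`result1 = append_to(4)` → result1 = [4]
`result2 = append_to(1)` → result1 = [4, 1] (same object as result2); result2 = [4, 1] (same object as result1)
`result3 = append_to(2)` → result1 = [4, 1, 2] (same object as result2, result3); result2 = [4, 1, 2] (same object as result1, result3); result3 = [4, 1, 2] (same object as result1, result2)
`print(result1)` → prints [4, 1, 2]
`print(result2)` → prints [4, 1, 2]
`print(result3)` → prints [4, 1, 2]
`print(result1 is result2)` → prints True

Answer:
[4, 1, 2]
[4, 1, 2]
[4, 1, 2]
True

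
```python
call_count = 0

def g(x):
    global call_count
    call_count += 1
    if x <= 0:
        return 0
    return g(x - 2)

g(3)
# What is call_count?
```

Linear recursion stepping by 2: 3 calls from x=3 down to ≤0.

Answer: 3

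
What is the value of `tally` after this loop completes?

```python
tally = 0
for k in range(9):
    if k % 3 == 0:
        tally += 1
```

Count numbers divisible by 3 in range(9)
`tally` takes the values: 0 → 1 → 2 → 3

Answer: 3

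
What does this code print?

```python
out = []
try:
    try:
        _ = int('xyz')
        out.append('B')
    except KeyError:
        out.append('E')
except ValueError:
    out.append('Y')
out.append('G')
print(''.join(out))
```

Execution trace: 'Y' (outer except ValueError) → 'G' (after the try/except). Output: YG

Answer: YG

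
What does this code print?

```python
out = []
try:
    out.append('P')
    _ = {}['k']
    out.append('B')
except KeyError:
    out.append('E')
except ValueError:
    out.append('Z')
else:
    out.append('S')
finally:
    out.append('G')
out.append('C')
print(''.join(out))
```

Execution trace: 'P' (try body) → 'E' (except KeyError) → 'G' (finally) → 'C' (after the try/except). Output: PEGC

Answer: PEGC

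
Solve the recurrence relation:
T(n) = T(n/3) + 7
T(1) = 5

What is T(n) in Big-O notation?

Each step divides n by 3 and adds 7. After log_3(n) steps we reach T(1)=5. So T(n) = 7·log_3(n) + 5 = O(log n).

Answer: O(log n)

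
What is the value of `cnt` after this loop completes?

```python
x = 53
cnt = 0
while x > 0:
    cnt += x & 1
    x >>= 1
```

Count set bits in 53 (binary: 0b110101)
`cnt` takes the values: 0 → 1 → 2 → 3 → 4

Answer: 4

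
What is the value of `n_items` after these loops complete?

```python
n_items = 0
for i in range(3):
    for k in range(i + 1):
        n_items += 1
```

Triangle: 1 + 2 + ... + 3
`n_items` takes the values: 0 → 1 → 2 → 3 → 4 → 5 → 6

Answer: 6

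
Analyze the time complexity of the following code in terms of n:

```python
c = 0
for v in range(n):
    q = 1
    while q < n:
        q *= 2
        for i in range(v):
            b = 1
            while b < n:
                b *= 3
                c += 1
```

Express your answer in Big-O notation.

Each loop level contributes: n × log n × n × log n. Multiplying the contributions gives O(n^2 log² n).

Answer: O(n^2 log² n)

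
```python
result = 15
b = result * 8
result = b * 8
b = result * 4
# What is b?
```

Trace:
`result = 15` → result = 15
`b = result * 8` → b = 120
`result = b * 8` → result = 960
`b = result * 4` → b = 3840
So b = 3840

Answer: 3840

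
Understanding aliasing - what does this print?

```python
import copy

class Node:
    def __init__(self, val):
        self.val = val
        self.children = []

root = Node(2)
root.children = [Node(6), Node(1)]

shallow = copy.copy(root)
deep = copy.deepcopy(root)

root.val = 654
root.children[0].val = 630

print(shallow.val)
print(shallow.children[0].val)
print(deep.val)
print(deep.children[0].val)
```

Key concept: deep copy with custom objects.
Step by step:
`root = Node(2)` → root = Node(val=2, children=[])
`root.children = [Node(6), Node(1)]` → root = Node(val=2, children=[Node(val=6, children=[]), Node(val=1, children=[])])
`shallow = copy.copy(root)` → shallow = Node(val=2, children=[Node(val=6, children=[]), Node(val=1, children=[])])
`deep = copy.deepcopy(root)` → deep = Node(val=2, children=[Node(val=6, children=[]), Node(val=1, children=[])])
`root.val = 654` → root = Node(val=654, children=[Node(val=6, children=[]), Node(val=1, children=[])])
`root.children[0].val = 630` → root = Node(val=654, children=[Node(val=630, children=[]), Node(val=1, children=[])]); shallow = Node(val=2, children=[Node(val=630, children=[]), Node(val=1, children=[])])
`print(shallow.val)` → prints 2
`print(shallow.children[0].val)` → prints 630
`print(deep.val)` → prints 2
`print(deep.children[0].val)` → prints 6

Answer:
2
630
2
6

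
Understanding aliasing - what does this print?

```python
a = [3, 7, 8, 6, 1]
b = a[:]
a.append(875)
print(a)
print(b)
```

Key concept: slice [:] creates copy.
Step by step:
`a = [3, 7, 8, 6, 1]` → a = [3, 7, 8, 6, 1]
`b = a[:]` → b = [3, 7, 8, 6, 1]
`a.append(875)` → a = [3, 7, 8, 6, 1, 875]
`print(a)` → prints [3, 7, 8, 6, 1, 875]
`print(b)` → prints [3, 7, 8, 6, 1]

Answer:
[3, 7, 8, 6, 1, 875]
[3, 7, 8, 6, 1]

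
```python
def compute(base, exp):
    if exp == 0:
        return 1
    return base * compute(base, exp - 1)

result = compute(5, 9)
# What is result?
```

compute(5, 9) = 5 * 5 * 5 * 5 * 5 * 5 * 5 * 5 * 5 = 1953125

Answer: 1953125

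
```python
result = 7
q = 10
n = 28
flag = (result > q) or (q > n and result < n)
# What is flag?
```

Trace:
`result = 7` → result = 7
`q = 10` → q = 10
`n = 28` → n = 28
`flag = (result > q) or (q > n and result < n)` → flag = False
So flag = False

Answer: False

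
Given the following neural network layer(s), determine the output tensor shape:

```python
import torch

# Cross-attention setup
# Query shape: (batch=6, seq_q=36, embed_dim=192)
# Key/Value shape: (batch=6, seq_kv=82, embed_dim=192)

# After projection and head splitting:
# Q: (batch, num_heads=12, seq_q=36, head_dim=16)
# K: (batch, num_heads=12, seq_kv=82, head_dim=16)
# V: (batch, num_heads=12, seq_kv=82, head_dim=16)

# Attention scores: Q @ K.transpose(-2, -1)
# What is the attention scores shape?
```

Input: (6, 36, 192) -> Output: (6, 12, 36, 82)

Answer: (6, 12, 36, 82)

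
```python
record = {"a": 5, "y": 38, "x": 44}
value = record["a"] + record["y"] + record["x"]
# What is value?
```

Trace:
`record = {"a": 5, "y": 38, "x": 44}` → record = {'a': 5, 'y': 38, 'x': 44}
`value = record["a"] + record["y"] + record["x"]` → value = 87
So value = 87

Answer: 87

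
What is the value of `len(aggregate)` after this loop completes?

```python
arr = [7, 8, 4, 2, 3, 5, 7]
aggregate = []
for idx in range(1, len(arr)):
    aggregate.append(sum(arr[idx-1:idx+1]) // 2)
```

Number of 2-element averages
`aggregate` takes the values: [] → [7] → [7, 6] → [7, 6, 3] → [7, 6, 3, 2] → [7, 6, 3, 2, 4] → [7, 6, 3, 2, 4, 6]
So `len(aggregate)` = 6

Answer: 6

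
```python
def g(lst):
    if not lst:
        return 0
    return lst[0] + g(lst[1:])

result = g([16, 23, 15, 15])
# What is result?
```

16 + 23 + 15 + 15 + 0 = 69

Answer: 69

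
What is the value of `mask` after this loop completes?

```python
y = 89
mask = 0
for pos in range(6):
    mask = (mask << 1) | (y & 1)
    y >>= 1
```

Reverse lowest 6 bits of 89
`mask` takes the values: 0 → 1 → 2 → 4 → 9 → 19 → 38

Answer: 38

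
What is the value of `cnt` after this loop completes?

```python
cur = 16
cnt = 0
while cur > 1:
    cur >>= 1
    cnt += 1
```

Count right shifts until 1
`cnt` takes the values: 0 → 1 → 2 → 3 → 4

Answer: 4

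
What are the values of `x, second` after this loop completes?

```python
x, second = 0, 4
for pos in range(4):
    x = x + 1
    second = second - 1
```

x goes 0→4, second goes 4→0
`x, second` takes the values: (0, 4) → (1, 4) → (1, 3) → (2, 3) → (2, 2) → (3, 2) → (3, 1) → (4, 1) → (4, 0)

Answer: 4, 0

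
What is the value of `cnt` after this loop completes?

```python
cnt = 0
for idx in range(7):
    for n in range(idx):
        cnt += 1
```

Triangle number: 0+1+2+...+6
`cnt` takes the values: 0 → 1 → 2 → 3 → 4 → 5 → 6 → 7 → 8 → 9 → 10 → 11 → 12 → 13 → 14 → 15 → 16 → 17 → 18 → 19 → 20 → 21

Answer: 21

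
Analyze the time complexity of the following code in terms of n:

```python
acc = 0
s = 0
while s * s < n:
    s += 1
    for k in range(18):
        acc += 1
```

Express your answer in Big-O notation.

Each loop level contributes: √n × 1. Multiplying the contributions gives O(√n).

Answer: O(√n)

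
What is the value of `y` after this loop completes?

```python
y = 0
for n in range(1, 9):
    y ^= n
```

XOR of 1 to 8
`y` takes the values: 0 → 1 → 3 → 0 → 4 → 1 → 7 → 0 → 8

Answer: 8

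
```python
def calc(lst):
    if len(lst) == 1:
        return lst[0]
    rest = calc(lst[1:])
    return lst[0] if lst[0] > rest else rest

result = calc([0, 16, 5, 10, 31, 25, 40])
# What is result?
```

Recursive max over [0, 16, 5, 10, 31, 25, 40] = 40

Answer: 40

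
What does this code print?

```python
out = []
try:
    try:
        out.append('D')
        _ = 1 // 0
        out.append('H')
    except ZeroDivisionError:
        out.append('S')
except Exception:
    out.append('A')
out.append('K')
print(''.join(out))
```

Execution trace: 'D' (inner try body) → 'S' (inner except ZeroDivisionError) → 'K' (after the try/except). Output: DSK

Answer: DSK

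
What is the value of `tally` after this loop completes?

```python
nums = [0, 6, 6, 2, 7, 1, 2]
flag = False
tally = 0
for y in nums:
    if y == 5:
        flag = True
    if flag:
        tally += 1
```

Count elements after first 5 in [0, 6, 6, 2, 7, 1, 2]
`tally` takes the values: 0

Answer: 0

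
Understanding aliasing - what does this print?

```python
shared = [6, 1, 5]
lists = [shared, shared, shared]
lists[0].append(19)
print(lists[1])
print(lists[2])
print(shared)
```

Key concept: list of same reference.
Step by step:
`shared = [6, 1, 5]` → shared = [6, 1, 5]
`lists = [shared, shared, shared]` → lists = [[6, 1, 5], [6, 1, 5], [6, 1, 5]]
`lists[0].append(19)` → shared = [6, 1, 5, 19]; lists = [[6, 1, 5, 19], [6, 1, 5, 19], [6, 1, 5, 19]]
`print(lists[1])` → prints [6, 1, 5, 19]
`print(lists[2])` → prints [6, 1, 5, 19]
`print(shared)` → prints [6, 1, 5, 19]

Answer:
[6, 1, 5, 19]
[6, 1, 5, 19]
[6, 1, 5, 19]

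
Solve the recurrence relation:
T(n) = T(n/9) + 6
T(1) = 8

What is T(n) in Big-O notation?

Each step divides n by 9 and adds 6. After log_9(n) steps we reach T(1)=8. So T(n) = 6·log_9(n) + 8 = O(log n).

Answer: O(log n)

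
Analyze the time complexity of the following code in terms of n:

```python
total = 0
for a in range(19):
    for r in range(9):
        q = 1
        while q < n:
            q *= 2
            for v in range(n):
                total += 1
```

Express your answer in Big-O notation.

Each loop level contributes: 1 × 1 × log n × n. Multiplying the contributions gives O(n log n).

Answer: O(n log n)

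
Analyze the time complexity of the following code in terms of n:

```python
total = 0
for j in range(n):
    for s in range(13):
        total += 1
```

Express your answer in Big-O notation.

Each loop level contributes: n × 1. Multiplying the contributions gives O(n).

Answer: O(n)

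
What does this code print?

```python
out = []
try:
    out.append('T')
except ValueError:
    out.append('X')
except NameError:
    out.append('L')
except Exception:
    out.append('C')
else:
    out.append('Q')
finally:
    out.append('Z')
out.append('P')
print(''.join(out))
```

Execution trace: 'T' (try body, no exception) → 'Q' (else) → 'Z' (finally) → 'P' (after the try/except). Output: TQZP

Answer: TQZP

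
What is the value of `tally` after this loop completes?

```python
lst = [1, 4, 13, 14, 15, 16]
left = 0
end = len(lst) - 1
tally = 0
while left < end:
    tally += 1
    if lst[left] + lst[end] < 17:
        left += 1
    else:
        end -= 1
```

Steps to find pair summing to 17
`tally` takes the values: 0 → 1 → 2 → 3 → 4 → 5

Answer: 5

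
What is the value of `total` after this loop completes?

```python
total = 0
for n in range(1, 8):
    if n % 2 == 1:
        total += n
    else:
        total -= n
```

Add odd, subtract even
`total` takes the values: 0 → 1 → -1 → 2 → -2 → 3 → -3 → 4

Answer: 4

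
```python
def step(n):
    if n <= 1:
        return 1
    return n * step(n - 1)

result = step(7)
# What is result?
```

step(7) = 7 * 6 * 5 * 4 * 3 * 2 * 1 = 5040

Answer: 5040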